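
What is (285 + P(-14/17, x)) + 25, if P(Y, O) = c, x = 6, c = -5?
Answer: 305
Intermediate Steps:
P(Y, O) = -5
(285 + P(-14/17, x)) + 25 = (285 - 5) + 25 = 280 + 25 = 305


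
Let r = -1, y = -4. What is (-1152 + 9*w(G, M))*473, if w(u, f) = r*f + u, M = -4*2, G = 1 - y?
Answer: -489555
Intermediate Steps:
G = 5 (G = 1 - 1*(-4) = 1 + 4 = 5)
M = -8
w(u, f) = u - f (w(u, f) = -f + u = u - f)
(-1152 + 9*w(G, M))*473 = (-1152 + 9*(5 - 1*(-8)))*473 = (-1152 + 9*(5 + 8))*473 = (-1152 + 9*13)*473 = (-1152 + 117)*473 = -1035*473 = -489555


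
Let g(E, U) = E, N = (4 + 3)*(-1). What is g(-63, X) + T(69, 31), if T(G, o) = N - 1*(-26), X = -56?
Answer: -44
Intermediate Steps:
N = -7 (N = 7*(-1) = -7)
T(G, o) = 19 (T(G, o) = -7 - 1*(-26) = -7 + 26 = 19)
g(-63, X) + T(69, 31) = -63 + 19 = -44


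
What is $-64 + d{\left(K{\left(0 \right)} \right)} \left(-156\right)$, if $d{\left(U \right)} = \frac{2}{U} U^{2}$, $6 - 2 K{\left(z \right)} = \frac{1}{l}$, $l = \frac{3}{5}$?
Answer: $-740$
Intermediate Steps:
$l = \frac{3}{5}$ ($l = 3 \cdot \frac{1}{5} = \frac{3}{5} \approx 0.6$)
$K{\left(z \right)} = \frac{13}{6}$ ($K{\left(z \right)} = 3 - \frac{1}{2 \cdot \frac{3}{5}} = 3 - \frac{5}{6} = \frac{13}{6}$)
$d{\left(U \right)} = 2 U$
$-64 + d{\left(K{\left(0 \right)} \right)} \left(-156\right) = -64 + 2 \cdot \frac{13}{6} \left(-156\right) = -64 + \frac{13}{3} \left(-156\right) = -64 - 676 = -740$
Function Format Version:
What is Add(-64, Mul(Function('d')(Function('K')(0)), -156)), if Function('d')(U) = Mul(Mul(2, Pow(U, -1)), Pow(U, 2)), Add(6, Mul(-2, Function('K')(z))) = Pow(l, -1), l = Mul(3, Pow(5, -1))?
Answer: -740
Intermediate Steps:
l = Rational(3, 5) (l = Mul(3, Rational(1, 5)) = Rational(3, 5) ≈ 0.60000)
Function('K')(z) = Rational(13, 6) (Function('K')(z) = Add(3, Mul(Rational(-1, 2), Pow(Rational(3, 5), -1))) = Add(3, Mul(Rational(-1, 2), Rational(5, 3))) = Add(3, Rational(-5, 6)) = Rational(13, 6))
Function('d')(U) = Mul(2, U)
Add(-64, Mul(Function('d')(Function('K')(0)), -156)) = Add(-64, Mul(Mul(2, Rational(13, 6)), -156)) = Add(-64, Mul(Rational(13, 3), -156)) = Add(-64, -676) = -740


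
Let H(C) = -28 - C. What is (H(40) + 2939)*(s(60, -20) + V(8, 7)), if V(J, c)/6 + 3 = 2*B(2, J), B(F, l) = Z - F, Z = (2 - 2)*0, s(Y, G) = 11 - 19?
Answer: -143550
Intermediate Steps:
s(Y, G) = -8
Z = 0 (Z = 0*0 = 0)
B(F, l) = -F (B(F, l) = 0 - F = -F)
V(J, c) = -42 (V(J, c) = -18 + 6*(2*(-1*2)) = -18 + 6*(2*(-2)) = -18 + 6*(-4) = -18 - 24 = -42)
(H(40) + 2939)*(s(60, -20) + V(8, 7)) = ((-28 - 1*40) + 2939)*(-8 - 42) = ((-28 - 40) + 2939)*(-50) = (-68 + 2939)*(-50) = 2871*(-50) = -143550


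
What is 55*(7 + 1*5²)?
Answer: 1760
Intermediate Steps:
55*(7 + 1*5²) = 55*(7 + 1*25) = 55*(7 + 25) = 55*32 = 1760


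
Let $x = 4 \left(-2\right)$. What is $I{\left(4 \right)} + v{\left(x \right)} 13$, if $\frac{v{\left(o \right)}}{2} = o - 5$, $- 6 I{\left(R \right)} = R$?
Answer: $- \frac{1016}{3} \approx -338.67$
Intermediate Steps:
$I{\left(R \right)} = - \frac{R}{6}$
$x = -8$
$v{\left(o \right)} = -10 + 2 o$ ($v{\left(o \right)} = 2 \left(o - 5\right) = 2 \left(-5 + o\right) = -10 + 2 o$)
$I{\left(4 \right)} + v{\left(x \right)} 13 = \left(- \frac{1}{6}\right) 4 + \left(-10 + 2 \left(-8\right)\right) 13 = - \frac{2}{3} + \left(-10 - 16\right) 13 = - \frac{2}{3} - 338 = - \frac{1016}{3}$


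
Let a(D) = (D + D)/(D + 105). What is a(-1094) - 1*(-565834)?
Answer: 559612014/989 ≈ 5.6584e+5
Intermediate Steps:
a(D) = 2*D/(105 + D) (a(D) = (2*D)/(105 + D) = 2*D/(105 + D))
a(-1094) - 1*(-565834) = 2*(-1094)/(105 - 1094) - 1*(-565834) = 2*(-1094)/(-989) + 565834 = 2*(-1094)*(-1/989) + 565834 = 2188/989 + 565834 = 559612014/989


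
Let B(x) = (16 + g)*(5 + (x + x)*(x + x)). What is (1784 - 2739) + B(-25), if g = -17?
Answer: -3460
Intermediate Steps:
B(x) = -5 - 4*x**2 (B(x) = (16 - 17)*(5 + (x + x)*(x + x)) = -(5 + (2*x)*(2*x)) = -(5 + 4*x**2) = -5 - 4*x**2)
(1784 - 2739) + B(-25) = (1784 - 2739) + (-5 - 4*(-25)**2) = -955 + (-5 - 4*625) = -955 + (-5 - 2500) = -955 - 2505 = -3460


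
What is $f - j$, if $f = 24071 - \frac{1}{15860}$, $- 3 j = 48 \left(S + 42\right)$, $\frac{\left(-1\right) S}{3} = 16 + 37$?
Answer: $\frac{352076139}{15860} \approx 22199.0$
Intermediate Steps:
$S = -159$ ($S = - 3 \left(16 + 37\right) = \left(-3\right) 53 = -159$)
$j = 1872$ ($j = - \frac{48 \left(-159 + 42\right)}{3} = - \frac{48 \left(-117\right)}{3} = \left(- \frac{1}{3}\right) \left(-5616\right) = 1872$)
$f = \frac{381766059}{15860}$ ($f = 24071 - \frac{1}{15860} = \frac{381766059}{15860} \approx 24071.0$)
$f - j = \frac{381766059}{15860} - 1872 = \frac{352076139}{15860}$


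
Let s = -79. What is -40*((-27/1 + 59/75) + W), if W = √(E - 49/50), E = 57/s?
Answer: 15728/15 - 4*I*√1061918/79 ≈ 1048.5 - 52.177*I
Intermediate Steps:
E = -57/79 (E = 57/(-79) = 57*(-1/79) = -57/79 ≈ -0.72152)
W = I*√1061918/790 (W = √(-57/79 - 49/50) = √(-6721/3950) = I*√1061918/790 ≈ 1.3044*I)
-40*((-27/1 + 59/75) + W) = -40*((-27/1 + 59/75) + I*√1061918/790) = -40*((-27*1 + 59*(1/75)) + I*√1061918/790) = -40*((-27 + 59/75) + I*√1061918/790) = -40*(-1966/75 + I*√1061918/790) = 15728/15 - 4*I*√1061918/79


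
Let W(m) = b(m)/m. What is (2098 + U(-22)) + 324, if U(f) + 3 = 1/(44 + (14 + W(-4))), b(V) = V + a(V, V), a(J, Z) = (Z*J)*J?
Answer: 181426/75 ≈ 2419.0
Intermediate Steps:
a(J, Z) = Z*J² (a(J, Z) = (J*Z)*J = Z*J²)
b(V) = V + V³ (b(V) = V + V*V² = V + V³)
W(m) = (m + m³)/m
U(f) = -224/75 (U(f) = -3 + 1/(44 + (14 + (1 + (-4)²))) = -3 + 1/(44 + (14 + (1 + 16))) = -3 + 1/(44 + (14 + 17)) = -3 + 1/(44 + 31) = -3 + 1/75 = -224/75)
(2098 + U(-22)) + 324 = (2098 - 224/75) + 324 = 157126/75 + 324 = 181426/75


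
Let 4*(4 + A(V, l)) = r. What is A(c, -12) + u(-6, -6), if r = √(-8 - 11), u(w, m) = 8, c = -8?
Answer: 4 + I*√19/4 ≈ 4.0 + 1.0897*I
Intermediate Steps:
r = I*√19 (r = √(-19) = I*√19 ≈ 4.3589*I)
A(V, l) = -4 + I*√19/4 (A(V, l) = -4 + (I*√19)/4 = -4 + I*√19/4)
A(c, -12) + u(-6, -6) = (-4 + I*√19/4) + 8 = 4 + I*√19/4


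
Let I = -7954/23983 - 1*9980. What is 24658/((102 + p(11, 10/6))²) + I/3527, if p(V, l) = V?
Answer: -970594141108/1080104695529 ≈ -0.89861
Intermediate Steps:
I = -239358294/23983 (I = -7954*1/23983 - 9980 = -7954/23983 - 9980 = -239358294/23983 ≈ -9980.3)
24658/((102 + p(11, 10/6))²) + I/3527 = 24658/((102 + 11)²) - 239358294/23983/3527 = 24658/(113²) - 239358294/23983*1/3527 = 24658/12769 - 239358294/84588041 = -970594141108/1080104695529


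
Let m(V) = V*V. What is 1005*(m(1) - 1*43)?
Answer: -42210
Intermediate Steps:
m(V) = V²
1005*(m(1) - 1*43) = 1005*(1² - 1*43) = 1005*(1 - 43) = 1005*(-42) = -42210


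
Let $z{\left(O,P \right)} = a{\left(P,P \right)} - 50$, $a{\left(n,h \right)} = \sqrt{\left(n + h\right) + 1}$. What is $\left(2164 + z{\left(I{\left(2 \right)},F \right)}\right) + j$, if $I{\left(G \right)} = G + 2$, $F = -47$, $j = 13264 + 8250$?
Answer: $23628 + i \sqrt{93} \approx 23628.0 + 9.6436 i$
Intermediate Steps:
$j = 21514$
$a{\left(n,h \right)} = \sqrt{1 + h + n}$ ($a{\left(n,h \right)} = \sqrt{\left(h + n\right) + 1} = \sqrt{1 + h + n}$)
$I{\left(G \right)} = 2 + G$
$z{\left(O,P \right)} = -50 + \sqrt{1 + 2 P}$ ($z{\left(O,P \right)} = \sqrt{1 + P + P} - 50 = \sqrt{1 + 2 P} - 50 = -50 + \sqrt{1 + 2 P}$)
$\left(2164 + z{\left(I{\left(2 \right)},F \right)}\right) + j = \left(2164 - \left(50 - \sqrt{1 + 2 \left(-47\right)}\right)\right) + 21514 = \left(2164 - \left(50 - \sqrt{1 - 94}\right)\right) + 21514 = \left(2164 - \left(50 - \sqrt{-93}\right)\right) + 21514 = \left(2164 - \left(50 - i \sqrt{93}\right)\right) + 21514 = \left(2114 + i \sqrt{93}\right) + 21514 = 23628 + i \sqrt{93}$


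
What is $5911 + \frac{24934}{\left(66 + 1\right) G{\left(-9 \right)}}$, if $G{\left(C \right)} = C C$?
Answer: $\frac{32103931}{5427} \approx 5915.6$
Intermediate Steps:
$G{\left(C \right)} = C^{2}$
$5911 + \frac{24934}{\left(66 + 1\right) G{\left(-9 \right)}} = 5911 + \frac{24934}{\left(66 + 1\right) \left(-9\right)^{2}} = 5911 + \frac{24934}{67 \cdot 81} = 5911 + \frac{24934}{5427} = \frac{32103931}{5427}$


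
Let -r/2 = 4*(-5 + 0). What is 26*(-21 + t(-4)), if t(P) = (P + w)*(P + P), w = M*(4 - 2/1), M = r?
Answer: -16354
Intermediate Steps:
r = 40 (r = -8*(-5 + 0) = -8*(-5) = -2*(-20) = 40)
M = 40
w = 80 (w = 40*(4 - 2/1) = 40*(4 - 2*1) = 40*(4 - 2) = 40*2 = 80)
t(P) = 2*P*(80 + P) (t(P) = (P + 80)*(P + P) = (80 + P)*(2*P) = 2*P*(80 + P))
26*(-21 + t(-4)) = 26*(-21 + 2*(-4)*(80 - 4)) = 26*(-21 + 2*(-4)*76) = 26*(-21 - 608) = 26*(-629) = -16354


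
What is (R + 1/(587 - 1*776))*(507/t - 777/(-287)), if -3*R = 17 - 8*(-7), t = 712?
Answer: -2125775/25543 ≈ -83.223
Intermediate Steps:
R = -73/3 (R = -(17 - 8*(-7))/3 = -(17 + 56)/3 = -⅓*73 = -73/3 ≈ -24.333)
(R + 1/(587 - 1*776))*(507/t - 777/(-287)) = (-73/3 + 1/(587 - 1*776))*(507/712 - 777/(-287)) = (-73/3 + 1/(587 - 776))*(507*(1/712) - 777*(-1/287)) = (-73/3 + 1/(-189))*(507/712 + 111/41) = (-73/3 - 1/189)*(99819/29192) = -4600/189*99819/29192 = -2125775/25543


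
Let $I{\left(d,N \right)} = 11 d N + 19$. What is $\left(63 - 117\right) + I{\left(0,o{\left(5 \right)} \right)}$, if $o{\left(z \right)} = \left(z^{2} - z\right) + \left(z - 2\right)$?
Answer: $-35$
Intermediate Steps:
$o{\left(z \right)} = -2 + z^{2}$ ($o{\left(z \right)} = \left(z^{2} - z\right) + \left(-2 + z\right) = -2 + z^{2}$)
$I{\left(d,N \right)} = 19 + 11 N d$ ($I{\left(d,N \right)} = 11 N d + 19 = 19 + 11 N d$)
$\left(63 - 117\right) + I{\left(0,o{\left(5 \right)} \right)} = \left(63 - 117\right) + \left(19 + 11 \left(-2 + 5^{2}\right) 0\right) = -54 + \left(19 + 11 \left(-2 + 25\right) 0\right) = -54 + \left(19 + 11 \cdot 23 \cdot 0\right) = -54 + \left(19 + 0\right) = -54 + 19 = -35$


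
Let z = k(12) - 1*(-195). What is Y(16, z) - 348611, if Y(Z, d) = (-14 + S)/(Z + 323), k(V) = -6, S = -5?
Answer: -118179148/339 ≈ -3.4861e+5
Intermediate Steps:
z = 189 (z = -6 - 1*(-195) = -6 + 195 = 189)
Y(Z, d) = -19/(323 + Z) (Y(Z, d) = (-14 - 5)/(Z + 323) = -19/(323 + Z))
Y(16, z) - 348611 = -19/(323 + 16) - 348611 = -19/339 - 348611 = -118179148/339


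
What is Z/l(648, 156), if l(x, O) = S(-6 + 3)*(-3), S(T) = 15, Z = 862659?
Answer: -95851/5 ≈ -19170.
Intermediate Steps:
l(x, O) = -45 (l(x, O) = 15*(-3) = -45)
Z/l(648, 156) = 862659/(-45) = 862659*(-1/45) = -95851/5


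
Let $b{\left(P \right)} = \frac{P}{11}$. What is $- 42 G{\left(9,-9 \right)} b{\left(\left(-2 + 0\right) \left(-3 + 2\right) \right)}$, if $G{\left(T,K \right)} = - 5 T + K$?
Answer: $\frac{4536}{11} \approx 412.36$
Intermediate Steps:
$G{\left(T,K \right)} = K - 5 T$
$b{\left(P \right)} = \frac{P}{11}$ ($b{\left(P \right)} = P \frac{1}{11} = \frac{P}{11}$)
$- 42 G{\left(9,-9 \right)} b{\left(\left(-2 + 0\right) \left(-3 + 2\right) \right)} = - 42 \left(-9 - 45\right) \frac{\left(-2 + 0\right) \left(-3 + 2\right)}{11} = - 42 \left(-9 - 45\right) \frac{\left(-2\right) \left(-1\right)}{11} = \left(-42\right) \left(-54\right) \frac{1}{11} \cdot 2 = 2268 \cdot \frac{2}{11} = \frac{4536}{11}$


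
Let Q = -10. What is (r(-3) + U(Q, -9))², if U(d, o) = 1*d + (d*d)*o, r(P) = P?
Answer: 833569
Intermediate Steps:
U(d, o) = d + o*d² (U(d, o) = d + d²*o = d + o*d²)
(r(-3) + U(Q, -9))² = (-3 - 10*(1 - 10*(-9)))² = (-3 - 10*(1 + 90))² = (-3 - 10*91)² = (-3 - 910)² = (-913)² = 833569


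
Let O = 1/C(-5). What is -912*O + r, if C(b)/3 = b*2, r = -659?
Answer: -3143/5 ≈ -628.60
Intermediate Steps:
C(b) = 6*b (C(b) = 3*(b*2) = 3*(2*b) = 6*b)
O = -1/30 (O = 1/(6*(-5)) = 1/(-30) = -1/30 ≈ -0.033333)
-912*O + r = -912*(-1/30) - 659 = 152/5 - 659 = -3143/5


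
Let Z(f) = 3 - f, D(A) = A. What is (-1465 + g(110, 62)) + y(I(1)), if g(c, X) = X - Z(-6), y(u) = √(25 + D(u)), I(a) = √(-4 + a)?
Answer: -1412 + √(25 + I*√3) ≈ -1407.0 + 0.1731*I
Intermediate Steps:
y(u) = √(25 + u)
g(c, X) = -9 + X (g(c, X) = X - (3 - 1*(-6)) = X - (3 + 6) = X - 1*9 = X - 9 = -9 + X)
(-1465 + g(110, 62)) + y(I(1)) = (-1465 + (-9 + 62)) + √(25 + √(-4 + 1)) = (-1465 + 53) + √(25 + √(-3)) = -1412 + √(25 + I*√3)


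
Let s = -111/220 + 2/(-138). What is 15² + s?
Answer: 3407621/15180 ≈ 224.48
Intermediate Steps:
s = -7879/15180 (s = -111*1/220 + 2*(-1/138) = -111/220 - 1/69 = -7879/15180 ≈ -0.51904)
15² + s = 15² - 7879/15180 = 225 - 7879/15180 = 3407621/15180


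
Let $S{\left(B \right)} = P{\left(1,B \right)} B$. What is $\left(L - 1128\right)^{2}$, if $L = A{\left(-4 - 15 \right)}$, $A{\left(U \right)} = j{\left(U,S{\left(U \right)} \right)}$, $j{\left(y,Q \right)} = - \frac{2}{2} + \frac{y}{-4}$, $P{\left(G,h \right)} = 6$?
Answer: $\frac{20223009}{16} \approx 1.2639 \cdot 10^{6}$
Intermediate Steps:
$S{\left(B \right)} = 6 B$
$j{\left(y,Q \right)} = -1 - \frac{y}{4}$ ($j{\left(y,Q \right)} = \left(-2\right) \frac{1}{2} + y \left(- \frac{1}{4}\right) = -1 - \frac{y}{4}$)
$A{\left(U \right)} = -1 - \frac{U}{4}$
$L = \frac{15}{4}$ ($L = -1 - \frac{-4 - 15}{4} = -1 - - \frac{19}{4} = -1 + \frac{19}{4} = \frac{15}{4} \approx 3.75$)
$\left(L - 1128\right)^{2} = \left(\frac{15}{4} - 1128\right)^{2} = \left(- \frac{4497}{4}\right)^{2} = \frac{20223009}{16}$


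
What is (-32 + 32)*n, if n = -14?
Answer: 0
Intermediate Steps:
(-32 + 32)*n = (-32 + 32)*(-14) = 0*(-14) = 0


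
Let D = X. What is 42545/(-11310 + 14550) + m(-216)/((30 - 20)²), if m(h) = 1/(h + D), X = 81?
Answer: 1063619/81000 ≈ 13.131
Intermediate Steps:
D = 81
m(h) = 1/(81 + h) (m(h) = 1/(h + 81) = 1/(81 + h))
42545/(-11310 + 14550) + m(-216)/((30 - 20)²) = 42545/(-11310 + 14550) + 1/((81 - 216)*((30 - 20)²)) = 42545/3240 + 1/((-135)*(10²)) = 42545*(1/3240) - 1/135/100 = 8509/648 - 1/135*1/100 = 8509/648 - 1/13500 = 1063619/81000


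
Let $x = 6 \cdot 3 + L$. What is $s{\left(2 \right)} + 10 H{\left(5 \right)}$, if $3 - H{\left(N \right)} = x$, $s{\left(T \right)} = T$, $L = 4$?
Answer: $-188$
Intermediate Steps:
$x = 22$ ($x = 6 \cdot 3 + 4 = 18 + 4 = 22$)
$H{\left(N \right)} = -19$ ($H{\left(N \right)} = 3 - 22 = -19$)
$s{\left(2 \right)} + 10 H{\left(5 \right)} = 2 + 10 \left(-19\right) = 2 - 190 = -188$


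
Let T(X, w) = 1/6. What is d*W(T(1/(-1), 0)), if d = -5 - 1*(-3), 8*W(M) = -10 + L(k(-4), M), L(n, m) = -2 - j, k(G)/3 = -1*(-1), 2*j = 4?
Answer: 7/2 ≈ 3.5000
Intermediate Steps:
j = 2 (j = (½)*4 = 2)
T(X, w) = ⅙
k(G) = 3 (k(G) = 3*(-1*(-1)) = 3*1 = 3)
L(n, m) = -4 (L(n, m) = -2 - 1*2 = -2 - 2 = -4)
W(M) = -7/4 (W(M) = (-10 - 4)/8 = (⅛)*(-14) = -7/4)
d = -2 (d = -5 + 3 = -2)
d*W(T(1/(-1), 0)) = -2*(-7/4) = 7/2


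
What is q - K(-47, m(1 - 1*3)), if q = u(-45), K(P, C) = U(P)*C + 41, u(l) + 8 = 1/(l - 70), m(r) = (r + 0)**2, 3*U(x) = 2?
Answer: -17828/345 ≈ -51.675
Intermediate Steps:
U(x) = 2/3 (U(x) = (1/3)*2 = 2/3)
m(r) = r**2
u(l) = -8 + 1/(-70 + l) (u(l) = -8 + 1/(l - 70) = -8 + 1/(-70 + l))
K(P, C) = 41 + 2*C/3 (K(P, C) = 2*C/3 + 41 = 41 + 2*C/3)
q = -921/115 (q = (561 - 8*(-45))/(-70 - 45) = (561 + 360)/(-115) = -1/115*921 = -921/115 ≈ -8.0087)
q - K(-47, m(1 - 1*3)) = -921/115 - (41 + 2*(1 - 1*3)**2/3) = -921/115 - (41 + 2*(1 - 3)**2/3) = -921/115 - (41 + (2/3)*(-2)**2) = -921/115 - (41 + (2/3)*4) = -921/115 - (41 + 8/3) = -921/115 - 1*131/3 = -921/115 - 131/3 = -17828/345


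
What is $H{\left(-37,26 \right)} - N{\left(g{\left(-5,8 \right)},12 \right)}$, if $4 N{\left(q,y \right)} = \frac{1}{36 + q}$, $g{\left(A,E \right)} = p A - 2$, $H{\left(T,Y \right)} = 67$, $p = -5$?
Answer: $\frac{15811}{236} \approx 66.996$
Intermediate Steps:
$g{\left(A,E \right)} = -2 - 5 A$ ($g{\left(A,E \right)} = - 5 A - 2 = -2 - 5 A$)
$N{\left(q,y \right)} = \frac{1}{4 \left(36 + q\right)}$
$H{\left(-37,26 \right)} - N{\left(g{\left(-5,8 \right)},12 \right)} = 67 - \frac{1}{4 \left(36 - -23\right)} = 67 - \frac{1}{4 \left(36 + \left(-2 + 25\right)\right)} = 67 - \frac{1}{4 \left(36 + 23\right)} = 67 - \frac{1}{4 \cdot 59} = 67 - \frac{1}{4} \cdot \frac{1}{59} = 67 - \frac{1}{236} = \frac{15811}{236}$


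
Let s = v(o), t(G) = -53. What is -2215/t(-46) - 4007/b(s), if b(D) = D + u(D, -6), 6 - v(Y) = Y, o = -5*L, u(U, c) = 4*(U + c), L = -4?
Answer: 420581/4982 ≈ 84.420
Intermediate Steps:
u(U, c) = 4*U + 4*c
o = 20 (o = -5*(-4) = 20)
v(Y) = 6 - Y
s = -14 (s = 6 - 1*20 = 6 - 20 = -14)
b(D) = -24 + 5*D (b(D) = D + (4*D + 4*(-6)) = D + (4*D - 24) = D + (-24 + 4*D) = -24 + 5*D)
-2215/t(-46) - 4007/b(s) = -2215/(-53) - 4007/(-24 + 5*(-14)) = -2215*(-1/53) - 4007/(-24 - 70) = 2215/53 - 4007/(-94) = 2215/53 - 4007*(-1/94) = 2215/53 + 4007/94 = 420581/4982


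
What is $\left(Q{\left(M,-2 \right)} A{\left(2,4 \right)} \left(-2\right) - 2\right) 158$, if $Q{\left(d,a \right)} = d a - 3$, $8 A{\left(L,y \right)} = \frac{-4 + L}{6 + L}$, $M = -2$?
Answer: $- \frac{2449}{8} \approx -306.13$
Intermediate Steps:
$A{\left(L,y \right)} = \frac{-4 + L}{8 \left(6 + L\right)}$ ($A{\left(L,y \right)} = \frac{\left(-4 + L\right) \frac{1}{6 + L}}{8} = \frac{\frac{1}{6 + L} \left(-4 + L\right)}{8} = \frac{-4 + L}{8 \left(6 + L\right)}$)
$Q{\left(d,a \right)} = -3 + a d$ ($Q{\left(d,a \right)} = a d - 3 = -3 + a d$)
$\left(Q{\left(M,-2 \right)} A{\left(2,4 \right)} \left(-2\right) - 2\right) 158 = \left(\left(-3 - -4\right) \frac{-4 + 2}{8 \left(6 + 2\right)} \left(-2\right) - 2\right) 158 = \left(\left(-3 + 4\right) \frac{1}{8} \cdot \frac{1}{8} \left(-2\right) \left(-2\right) - 2\right) 158 = \left(1 \cdot \frac{1}{8} \cdot \frac{1}{8} \left(-2\right) \left(-2\right) - 2\right) 158 = \left(1 \left(- \frac{1}{32}\right) \left(-2\right) - 2\right) 158 = \left(\left(- \frac{1}{32}\right) \left(-2\right) - 2\right) 158 = \left(\frac{1}{16} - 2\right) 158 = \left(- \frac{31}{16}\right) 158 = - \frac{2449}{8}$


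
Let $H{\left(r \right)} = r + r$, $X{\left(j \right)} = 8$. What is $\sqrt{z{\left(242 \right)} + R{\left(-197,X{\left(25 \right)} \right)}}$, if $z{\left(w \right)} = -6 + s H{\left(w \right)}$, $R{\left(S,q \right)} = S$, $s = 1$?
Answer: $\sqrt{281} \approx 16.763$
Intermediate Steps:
$H{\left(r \right)} = 2 r$
$z{\left(w \right)} = -6 + 2 w$ ($z{\left(w \right)} = -6 + 1 \cdot 2 w = -6 + 2 w$)
$\sqrt{z{\left(242 \right)} + R{\left(-197,X{\left(25 \right)} \right)}} = \sqrt{\left(-6 + 2 \cdot 242\right) - 197} = \sqrt{\left(-6 + 484\right) - 197} = \sqrt{478 - 197} = \sqrt{281}$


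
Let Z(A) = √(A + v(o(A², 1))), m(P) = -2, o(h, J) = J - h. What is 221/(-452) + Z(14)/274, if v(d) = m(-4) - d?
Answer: -221/452 + 3*√23/274 ≈ -0.43643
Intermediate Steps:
v(d) = -2 - d
Z(A) = √(-3 + A + A²) (Z(A) = √(A + (-2 - (1 - A²))) = √(A + (-2 + (-1 + A²))) = √(A + (-3 + A²)) = √(-3 + A + A²))
221/(-452) + Z(14)/274 = 221/(-452) + √(-3 + 14 + 14²)/274 = 221*(-1/452) + √(-3 + 14 + 196)*(1/274) = -221/452 + √207*(1/274) = -221/452 + (3*√23)*(1/274) = -221/452 + 3*√23/274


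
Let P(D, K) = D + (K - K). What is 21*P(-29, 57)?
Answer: -609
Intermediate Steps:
P(D, K) = D (P(D, K) = D + 0 = D)
21*P(-29, 57) = 21*(-29) = -609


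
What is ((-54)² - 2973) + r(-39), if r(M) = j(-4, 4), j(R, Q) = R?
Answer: -61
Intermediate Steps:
r(M) = -4
((-54)² - 2973) + r(-39) = ((-54)² - 2973) - 4 = (2916 - 2973) - 4 = -57 - 4 = -61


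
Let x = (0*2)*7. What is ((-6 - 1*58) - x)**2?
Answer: 4096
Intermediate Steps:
x = 0 (x = 0*7 = 0)
((-6 - 1*58) - x)**2 = ((-6 - 1*58) - 1*0)**2 = ((-6 - 58) + 0)**2 = (-64 + 0)**2 = (-64)**2 = 4096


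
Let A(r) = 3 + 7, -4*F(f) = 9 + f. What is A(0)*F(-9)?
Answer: 0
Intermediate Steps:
F(f) = -9/4 - f/4 (F(f) = -(9 + f)/4 = -9/4 - f/4)
A(r) = 10
A(0)*F(-9) = 10*(-9/4 - 1/4*(-9)) = 10*(-9/4 + 9/4) = 10*0 = 0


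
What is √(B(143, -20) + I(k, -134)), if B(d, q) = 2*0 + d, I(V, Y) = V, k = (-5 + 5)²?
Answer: √143 ≈ 11.958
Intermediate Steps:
k = 0 (k = 0² = 0)
B(d, q) = d (B(d, q) = 0 + d = d)
√(B(143, -20) + I(k, -134)) = √(143 + 0) = √143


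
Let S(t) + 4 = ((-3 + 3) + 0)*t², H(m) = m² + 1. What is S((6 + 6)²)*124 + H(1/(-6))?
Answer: -17819/36 ≈ -494.97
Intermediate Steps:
H(m) = 1 + m²
S(t) = -4 (S(t) = -4 + ((-3 + 3) + 0)*t² = -4 + (0 + 0)*t² = -4 + 0*t² = -4 + 0 = -4)
S((6 + 6)²)*124 + H(1/(-6)) = -4*124 + (1 + (1/(-6))²) = -496 + (1 + (1*(-⅙))²) = -496 + (1 + (-⅙)²) = -496 + (1 + 1/36) = -496 + 37/36 = -17819/36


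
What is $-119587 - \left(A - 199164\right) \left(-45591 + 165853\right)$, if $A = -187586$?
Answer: $46511208913$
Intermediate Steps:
$-119587 - \left(A - 199164\right) \left(-45591 + 165853\right) = -119587 - \left(-187586 - 199164\right) \left(-45591 + 165853\right) = -119587 - \left(-386750\right) 120262 = -119587 - -46511328500 = -119587 + 46511328500 = 46511208913$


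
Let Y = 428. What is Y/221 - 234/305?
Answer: 78826/67405 ≈ 1.1694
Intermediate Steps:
Y/221 - 234/305 = 428/221 - 234/305 = 78826/67405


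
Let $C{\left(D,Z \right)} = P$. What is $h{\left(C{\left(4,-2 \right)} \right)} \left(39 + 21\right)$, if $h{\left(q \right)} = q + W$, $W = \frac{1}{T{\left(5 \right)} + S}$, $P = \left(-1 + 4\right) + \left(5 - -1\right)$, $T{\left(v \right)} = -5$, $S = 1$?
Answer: $525$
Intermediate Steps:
$P = 9$ ($P = 3 + \left(5 + 1\right) = 3 + 6 = 9$)
$W = - \frac{1}{4}$ ($W = \frac{1}{-5 + 1} = \frac{1}{-4} = - \frac{1}{4} \approx -0.25$)
$C{\left(D,Z \right)} = 9$
$h{\left(q \right)} = - \frac{1}{4} + q$ ($h{\left(q \right)} = q - \frac{1}{4} = - \frac{1}{4} + q$)
$h{\left(C{\left(4,-2 \right)} \right)} \left(39 + 21\right) = \left(- \frac{1}{4} + 9\right) \left(39 + 21\right) = \frac{35}{4} \cdot 60 = 525$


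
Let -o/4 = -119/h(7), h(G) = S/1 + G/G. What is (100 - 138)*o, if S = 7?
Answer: -2261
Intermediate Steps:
h(G) = 8 (h(G) = 7/1 + G/G = 7*1 + 1 = 7 + 1 = 8)
o = 119/2 (o = -(-476)/8 = -4*(-119/8) = 119/2 ≈ 59.500)
(100 - 138)*o = (100 - 138)*(119/2) = -38*119/2 = -2261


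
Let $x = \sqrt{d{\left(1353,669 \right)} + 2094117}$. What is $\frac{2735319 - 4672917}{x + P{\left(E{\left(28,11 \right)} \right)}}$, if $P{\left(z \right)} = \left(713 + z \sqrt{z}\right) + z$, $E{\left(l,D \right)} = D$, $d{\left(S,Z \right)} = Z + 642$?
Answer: $- \frac{1937598}{724 + 2 \sqrt{523857} + 11 \sqrt{11}} \approx -877.52$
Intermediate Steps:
$d{\left(S,Z \right)} = 642 + Z$
$x = 2 \sqrt{523857}$ ($x = \sqrt{\left(642 + 669\right) + 2094117} = \sqrt{1311 + 2094117} = \sqrt{2095428} = 2 \sqrt{523857} \approx 1447.6$)
$P{\left(z \right)} = 713 + z + z^{\frac{3}{2}}$ ($P{\left(z \right)} = \left(713 + z^{\frac{3}{2}}\right) + z = 713 + z + z^{\frac{3}{2}}$)
$\frac{2735319 - 4672917}{x + P{\left(E{\left(28,11 \right)} \right)}} = \frac{2735319 - 4672917}{2 \sqrt{523857} + \left(713 + 11 + 11^{\frac{3}{2}}\right)} = - \frac{1937598}{2 \sqrt{523857} + \left(713 + 11 + 11 \sqrt{11}\right)} = - \frac{1937598}{2 \sqrt{523857} + \left(724 + 11 \sqrt{11}\right)} = - \frac{1937598}{724 + 2 \sqrt{523857} + 11 \sqrt{11}}$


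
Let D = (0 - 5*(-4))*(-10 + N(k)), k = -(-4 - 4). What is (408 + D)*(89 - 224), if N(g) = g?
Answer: -49680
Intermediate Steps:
k = 8 (k = -1*(-8) = 8)
D = -40 (D = (0 - 5*(-4))*(-10 + 8) = (0 + 20)*(-2) = 20*(-2) = -40)
(408 + D)*(89 - 224) = (408 - 40)*(89 - 224) = 368*(-135) = -49680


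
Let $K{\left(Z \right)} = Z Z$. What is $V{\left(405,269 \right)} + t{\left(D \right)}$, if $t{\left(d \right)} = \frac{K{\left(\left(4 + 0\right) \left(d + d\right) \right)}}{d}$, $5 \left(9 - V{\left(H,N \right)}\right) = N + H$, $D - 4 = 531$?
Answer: $\frac{170571}{5} \approx 34114.0$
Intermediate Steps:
$D = 535$ ($D = 4 + 531 = 535$)
$K{\left(Z \right)} = Z^{2}$
$V{\left(H,N \right)} = 9 - \frac{H}{5} - \frac{N}{5}$ ($V{\left(H,N \right)} = 9 - \frac{N + H}{5} = 9 - \frac{H + N}{5} = 9 - \left(\frac{H}{5} + \frac{N}{5}\right) = 9 - \frac{H}{5} - \frac{N}{5}$)
$t{\left(d \right)} = 64 d$ ($t{\left(d \right)} = \frac{\left(\left(4 + 0\right) \left(d + d\right)\right)^{2}}{d} = \frac{\left(4 \cdot 2 d\right)^{2}}{d} = \frac{\left(8 d\right)^{2}}{d} = \frac{64 d^{2}}{d} = 64 d$)
$V{\left(405,269 \right)} + t{\left(D \right)} = \left(9 - 81 - \frac{269}{5}\right) + 64 \cdot 535 = \left(9 - 81 - \frac{269}{5}\right) + 34240 = - \frac{629}{5} + 34240 = \frac{170571}{5}$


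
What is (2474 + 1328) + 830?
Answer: 4632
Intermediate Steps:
(2474 + 1328) + 830 = 3802 + 830 = 4632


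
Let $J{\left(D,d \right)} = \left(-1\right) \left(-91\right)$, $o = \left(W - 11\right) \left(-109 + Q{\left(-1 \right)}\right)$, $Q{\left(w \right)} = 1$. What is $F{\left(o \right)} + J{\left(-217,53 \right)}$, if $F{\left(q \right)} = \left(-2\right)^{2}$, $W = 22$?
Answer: $95$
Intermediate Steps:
$o = -1188$ ($o = \left(22 - 11\right) \left(-109 + 1\right) = 11 \left(-108\right) = -1188$)
$J{\left(D,d \right)} = 91$
$F{\left(q \right)} = 4$
$F{\left(o \right)} + J{\left(-217,53 \right)} = 4 + 91 = 95$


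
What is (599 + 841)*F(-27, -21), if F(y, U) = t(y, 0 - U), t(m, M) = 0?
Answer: 0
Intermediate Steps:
F(y, U) = 0
(599 + 841)*F(-27, -21) = (599 + 841)*0 = 1440*0 = 0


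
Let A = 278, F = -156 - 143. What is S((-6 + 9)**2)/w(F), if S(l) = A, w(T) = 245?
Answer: 278/245 ≈ 1.1347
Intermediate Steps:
F = -299
S(l) = 278
S((-6 + 9)**2)/w(F) = 278/245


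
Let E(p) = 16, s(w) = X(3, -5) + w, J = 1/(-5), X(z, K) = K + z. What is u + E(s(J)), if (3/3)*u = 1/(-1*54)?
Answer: 863/54 ≈ 15.981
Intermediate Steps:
J = -1/5 ≈ -0.20000
s(w) = -2 + w (s(w) = (-5 + 3) + w = -2 + w)
u = -1/54 (u = 1/(-1*54) = 1/(-54) = -1/54 ≈ -0.018519)
u + E(s(J)) = -1/54 + 16 = 863/54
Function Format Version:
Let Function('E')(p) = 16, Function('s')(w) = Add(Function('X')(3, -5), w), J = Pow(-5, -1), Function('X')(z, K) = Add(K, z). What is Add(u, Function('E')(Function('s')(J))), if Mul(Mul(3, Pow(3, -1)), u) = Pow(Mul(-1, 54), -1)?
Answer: Rational(863, 54) ≈ 15.981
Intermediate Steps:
J = Rational(-1, 5) ≈ -0.20000
Function('s')(w) = Add(-2, w) (Function('s')(w) = Add(Add(-5, 3), w) = Add(-2, w))
u = Rational(-1, 54) (u = Pow(Mul(-1, 54), -1) = Pow(-54, -1) = Rational(-1, 54) ≈ -0.018519)
Add(u, Function('E')(Function('s')(J))) = Add(Rational(-1, 54), 16) = Rational(863, 54)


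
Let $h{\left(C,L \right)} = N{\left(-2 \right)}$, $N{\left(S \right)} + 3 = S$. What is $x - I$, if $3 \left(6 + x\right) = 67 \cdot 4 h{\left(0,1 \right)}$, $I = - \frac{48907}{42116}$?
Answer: $- \frac{57046807}{126348} \approx -451.51$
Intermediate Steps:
$N{\left(S \right)} = -3 + S$
$h{\left(C,L \right)} = -5$ ($h{\left(C,L \right)} = -3 - 2 = -5$)
$I = - \frac{48907}{42116}$ ($I = \left(-48907\right) \frac{1}{42116} = - \frac{48907}{42116} \approx -1.1612$)
$x = - \frac{1358}{3}$ ($x = -6 + \frac{67 \cdot 4 \left(-5\right)}{3} = -6 + \frac{67 \left(-20\right)}{3} = -6 + \frac{1}{3} \left(-1340\right) = -6 - \frac{1340}{3} = - \frac{1358}{3} \approx -452.67$)
$x - I = - \frac{1358}{3} - - \frac{48907}{42116} = - \frac{1358}{3} + \frac{48907}{42116} = - \frac{57046807}{126348}$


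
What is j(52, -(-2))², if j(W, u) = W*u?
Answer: 10816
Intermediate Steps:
j(52, -(-2))² = (52*(-(-2)))² = (52*(-1*(-2)))² = (52*2)² = 104² = 10816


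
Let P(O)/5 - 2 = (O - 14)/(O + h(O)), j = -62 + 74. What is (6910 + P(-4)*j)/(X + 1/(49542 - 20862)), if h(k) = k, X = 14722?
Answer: 205492200/422226961 ≈ 0.48669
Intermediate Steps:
j = 12
P(O) = 10 + 5*(-14 + O)/(2*O) (P(O) = 10 + 5*((O - 14)/(O + O)) = 10 + 5*((-14 + O)/((2*O))) = 10 + 5*((-14 + O)*(1/(2*O))) = 10 + 5*((-14 + O)/(2*O)) = 10 + 5*(-14 + O)/(2*O))
(6910 + P(-4)*j)/(X + 1/(49542 - 20862)) = (6910 + (25/2 - 35/(-4))*12)/(14722 + 1/(49542 - 20862)) = (6910 + (25/2 - 35*(-1/4))*12)/(14722 + 1/28680) = (6910 + (25/2 + 35/4)*12)/(14722 + 1/28680) = (6910 + (85/4)*12)/(422226961/28680) = (6910 + 255)*(28680/422226961) = 7165*(28680/422226961) = 205492200/422226961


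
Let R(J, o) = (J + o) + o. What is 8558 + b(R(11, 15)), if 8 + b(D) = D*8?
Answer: 8878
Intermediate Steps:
R(J, o) = J + 2*o
b(D) = -8 + 8*D (b(D) = -8 + D*8 = -8 + 8*D)
8558 + b(R(11, 15)) = 8558 + (-8 + 8*(11 + 2*15)) = 8558 + (-8 + 8*(11 + 30)) = 8558 + (-8 + 8*41) = 8558 + (-8 + 328) = 8558 + 320 = 8878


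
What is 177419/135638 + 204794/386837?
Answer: 96410082275/52469797006 ≈ 1.8374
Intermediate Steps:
177419/135638 + 204794/386837 = 96410082275/52469797006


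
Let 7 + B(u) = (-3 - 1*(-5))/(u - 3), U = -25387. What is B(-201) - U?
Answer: 2588759/102 ≈ 25380.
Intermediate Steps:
B(u) = -7 + 2/(-3 + u) (B(u) = -7 + (-3 - 1*(-5))/(u - 3) = -7 + (-3 + 5)/(-3 + u) = -7 + 2/(-3 + u))
B(-201) - U = (23 - 7*(-201))/(-3 - 201) - 1*(-25387) = (23 + 1407)/(-204) + 25387 = -1/204*1430 + 25387 = -715/102 + 25387 = 2588759/102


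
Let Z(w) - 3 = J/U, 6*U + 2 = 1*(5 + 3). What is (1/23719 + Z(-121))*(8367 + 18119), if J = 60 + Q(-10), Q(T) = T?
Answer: 33295762488/23719 ≈ 1.4038e+6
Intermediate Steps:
U = 1 (U = -⅓ + (1*(5 + 3))/6 = -⅓ + (1*8)/6 = -⅓ + (⅙)*8 = -⅓ + 4/3 = 1)
J = 50 (J = 60 - 10 = 50)
Z(w) = 53 (Z(w) = 3 + 50/1 = 3 + 50*1 = 3 + 50 = 53)
(1/23719 + Z(-121))*(8367 + 18119) = (1/23719 + 53)*(8367 + 18119) = (1/23719 + 53)*26486 = (1257108/23719)*26486 = 33295762488/23719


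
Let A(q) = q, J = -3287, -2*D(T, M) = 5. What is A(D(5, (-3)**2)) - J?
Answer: 6569/2 ≈ 3284.5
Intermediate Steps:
D(T, M) = -5/2 (D(T, M) = -1/2*5 = -5/2)
A(D(5, (-3)**2)) - J = -5/2 - 1*(-3287) = -5/2 + 3287 = 6569/2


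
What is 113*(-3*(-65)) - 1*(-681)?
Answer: 22716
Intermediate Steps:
113*(-3*(-65)) - 1*(-681) = 113*195 + 681 = 22035 + 681 = 22716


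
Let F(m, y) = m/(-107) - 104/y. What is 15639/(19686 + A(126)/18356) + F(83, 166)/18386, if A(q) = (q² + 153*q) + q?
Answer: 976457214639797/1229379076410307 ≈ 0.79427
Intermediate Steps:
A(q) = q² + 154*q
F(m, y) = -104/y - m/107 (F(m, y) = m*(-1/107) - 104/y = -m/107 - 104/y = -104/y - m/107)
15639/(19686 + A(126)/18356) + F(83, 166)/18386 = 15639/(19686 + (126*(154 + 126))/18356) + (-104/166 - 1/107*83)/18386 = 15639/(19686 + (126*280)*(1/18356)) + (-104*1/166 - 83/107)*(1/18386) = 15639/(19686 + 35280*(1/18356)) + (-52/83 - 83/107)*(1/18386) = 15639/(19686 + 8820/4589) - 12453/8881*1/18386 = 15639/(90347874/4589) - 12453/163286066 = 15639*(4589/90347874) - 12453/163286066 = 23922457/30115958 - 12453/163286066 = 976457214639797/1229379076410307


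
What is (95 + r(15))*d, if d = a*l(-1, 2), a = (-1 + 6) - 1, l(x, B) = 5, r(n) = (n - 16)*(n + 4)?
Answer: 1520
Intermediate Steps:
r(n) = (-16 + n)*(4 + n)
a = 4 (a = 5 - 1 = 4)
d = 20 (d = 4*5 = 20)
(95 + r(15))*d = (95 + (-64 + 15² - 12*15))*20 = (95 + (-64 + 225 - 180))*20 = (95 - 19)*20 = 76*20 = 1520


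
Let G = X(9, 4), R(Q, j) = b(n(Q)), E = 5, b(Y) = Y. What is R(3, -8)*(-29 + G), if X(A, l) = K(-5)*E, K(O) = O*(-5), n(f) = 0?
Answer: 0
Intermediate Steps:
R(Q, j) = 0
K(O) = -5*O
X(A, l) = 125 (X(A, l) = -5*(-5)*5 = 25*5 = 125)
G = 125
R(3, -8)*(-29 + G) = 0*(-29 + 125) = 0*96 = 0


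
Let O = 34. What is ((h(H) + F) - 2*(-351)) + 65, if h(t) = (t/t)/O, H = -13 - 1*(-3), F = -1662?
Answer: -30429/34 ≈ -894.97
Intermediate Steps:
H = -10 (H = -13 + 3 = -10)
h(t) = 1/34 (h(t) = (t/t)/34 = 1*(1/34) = 1/34)
((h(H) + F) - 2*(-351)) + 65 = ((1/34 - 1662) - 2*(-351)) + 65 = (-56507/34 + 702) + 65 = -32639/34 + 65 = -30429/34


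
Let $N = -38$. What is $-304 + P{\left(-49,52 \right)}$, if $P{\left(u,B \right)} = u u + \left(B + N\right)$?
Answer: $2111$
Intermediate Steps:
$P{\left(u,B \right)} = -38 + B + u^{2}$ ($P{\left(u,B \right)} = u u + \left(B - 38\right) = u^{2} + \left(-38 + B\right) = -38 + B + u^{2}$)
$-304 + P{\left(-49,52 \right)} = -304 + \left(-38 + 52 + \left(-49\right)^{2}\right) = -304 + \left(-38 + 52 + 2401\right) = -304 + 2415 = 2111$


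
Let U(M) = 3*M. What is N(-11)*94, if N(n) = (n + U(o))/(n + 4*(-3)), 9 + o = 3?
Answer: 2726/23 ≈ 118.52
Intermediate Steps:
o = -6 (o = -9 + 3 = -6)
N(n) = (-18 + n)/(-12 + n) (N(n) = (n + 3*(-6))/(n + 4*(-3)) = (n - 18)/(n - 12) = (-18 + n)/(-12 + n))
N(-11)*94 = ((-18 - 11)/(-12 - 11))*94 = (-29/(-23))*94 = -1/23*(-29)*94 = (29/23)*94 = 2726/23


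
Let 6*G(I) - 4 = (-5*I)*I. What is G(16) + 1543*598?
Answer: 2767504/3 ≈ 9.2250e+5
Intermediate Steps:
G(I) = 2/3 - 5*I**2/6 (G(I) = 2/3 + ((-5*I)*I)/6 = 2/3 + (-5*I**2)/6 = 2/3 - 5*I**2/6)
G(16) + 1543*598 = (2/3 - 5/6*16**2) + 1543*598 = (2/3 - 5/6*256) + 922714 = (2/3 - 640/3) + 922714 = -638/3 + 922714 = 2767504/3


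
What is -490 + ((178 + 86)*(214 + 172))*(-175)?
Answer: -17833690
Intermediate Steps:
-490 + ((178 + 86)*(214 + 172))*(-175) = -490 + (264*386)*(-175) = -490 + 101904*(-175) = -490 - 17833200 = -17833690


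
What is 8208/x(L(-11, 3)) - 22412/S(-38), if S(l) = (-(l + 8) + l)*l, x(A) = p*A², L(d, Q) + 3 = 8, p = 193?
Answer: -26410667/366700 ≈ -72.023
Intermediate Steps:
L(d, Q) = 5 (L(d, Q) = -3 + 8 = 5)
x(A) = 193*A²
S(l) = -8*l (S(l) = (-(8 + l) + l)*l = ((-8 - l) + l)*l = -8*l)
8208/x(L(-11, 3)) - 22412/S(-38) = 8208/((193*5²)) - 22412/((-8*(-38))) = 8208/((193*25)) - 22412/304 = 8208/4825 - 22412*1/304 = 8208*(1/4825) - 5603/76 = 8208/4825 - 5603/76 = -26410667/366700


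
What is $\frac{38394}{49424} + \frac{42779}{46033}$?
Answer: $\frac{1940850149}{1137567496} \approx 1.7061$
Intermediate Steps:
$\frac{38394}{49424} + \frac{42779}{46033} = 38394 \cdot \frac{1}{49424} + 42779 \cdot \frac{1}{46033} = \frac{19197}{24712} + \frac{42779}{46033} = \frac{1940850149}{1137567496}$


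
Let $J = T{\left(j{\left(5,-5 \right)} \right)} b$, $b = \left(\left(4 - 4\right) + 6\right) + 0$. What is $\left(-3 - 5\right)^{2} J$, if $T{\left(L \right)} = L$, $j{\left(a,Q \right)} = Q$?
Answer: $-1920$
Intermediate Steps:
$b = 6$ ($b = \left(0 + 6\right) + 0 = 6 + 0 = 6$)
$J = -30$ ($J = \left(-5\right) 6 = -30$)
$\left(-3 - 5\right)^{2} J = \left(-3 - 5\right)^{2} \left(-30\right) = \left(-8\right)^{2} \left(-30\right) = 64 \left(-30\right) = -1920$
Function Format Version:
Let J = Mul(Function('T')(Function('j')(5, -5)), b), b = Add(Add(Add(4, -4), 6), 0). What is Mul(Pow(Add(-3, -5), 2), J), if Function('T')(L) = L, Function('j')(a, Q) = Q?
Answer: -1920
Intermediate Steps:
b = 6 (b = Add(Add(0, 6), 0) = Add(6, 0) = 6)
J = -30 (J = Mul(-5, 6) = -30)
Mul(Pow(Add(-3, -5), 2), J) = Mul(Pow(Add(-3, -5), 2), -30) = Mul(Pow(-8, 2), -30) = Mul(64, -30) = -1920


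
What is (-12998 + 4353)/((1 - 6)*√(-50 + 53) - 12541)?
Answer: 108416945/157276606 - 43225*√3/157276606 ≈ 0.68886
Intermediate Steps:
(-12998 + 4353)/((1 - 6)*√(-50 + 53) - 12541) = -8645/(-5*√3 - 12541) = -8645/(-12541 - 5*√3)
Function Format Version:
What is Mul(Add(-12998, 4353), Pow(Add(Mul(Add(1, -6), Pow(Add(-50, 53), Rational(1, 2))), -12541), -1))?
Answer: Add(Rational(108416945, 157276606), Mul(Rational(-43225, 157276606), Pow(3, Rational(1, 2)))) ≈ 0.68886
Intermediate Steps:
Mul(Add(-12998, 4353), Pow(Add(Mul(Add(1, -6), Pow(Add(-50, 53), Rational(1, 2))), -12541), -1)) = Mul(-8645, Pow(Add(Mul(-5, Pow(3, Rational(1, 2))), -12541), -1)) = Mul(-8645, Pow(Add(-12541, Mul(-5, Pow(3, Rational(1, 2)))), -1))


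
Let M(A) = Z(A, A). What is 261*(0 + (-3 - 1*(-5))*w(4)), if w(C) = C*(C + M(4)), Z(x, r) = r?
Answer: 16704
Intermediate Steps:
M(A) = A
w(C) = C*(4 + C) (w(C) = C*(C + 4) = C*(4 + C))
261*(0 + (-3 - 1*(-5))*w(4)) = 261*(0 + (-3 - 1*(-5))*(4*(4 + 4))) = 261*(0 + (-3 + 5)*(4*8)) = 261*(0 + 2*32) = 261*(0 + 64) = 261*64 = 16704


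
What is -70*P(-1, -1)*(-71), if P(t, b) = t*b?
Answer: 4970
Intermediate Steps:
P(t, b) = b*t
-70*P(-1, -1)*(-71) = -(-70)*(-1)*(-71) = -70*1*(-71) = -70*(-71) = 4970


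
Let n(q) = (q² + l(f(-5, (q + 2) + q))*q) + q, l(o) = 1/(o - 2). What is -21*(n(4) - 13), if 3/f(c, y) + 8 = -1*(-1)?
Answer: -1911/17 ≈ -112.41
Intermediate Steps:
f(c, y) = -3/7 (f(c, y) = 3/(-8 - 1*(-1)) = 3/(-8 + 1) = 3/(-7) = 3*(-⅐) = -3/7)
l(o) = 1/(-2 + o)
n(q) = q² + 10*q/17 (n(q) = (q² + q/(-2 - 3/7)) + q = (q² + q/(-17/7)) + q = (q² - 7*q/17) + q = q² + 10*q/17)
-21*(n(4) - 13) = -21*((1/17)*4*(10 + 17*4) - 13) = -21*((1/17)*4*(10 + 68) - 13) = -21*((1/17)*4*78 - 13) = -21*(312/17 - 13) = -21*91/17 = -1911/17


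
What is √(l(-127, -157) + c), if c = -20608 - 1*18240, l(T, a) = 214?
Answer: I*√38634 ≈ 196.56*I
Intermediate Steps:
c = -38848 (c = -20608 - 18240 = -38848)
√(l(-127, -157) + c) = √(214 - 38848) = √(-38634) = I*√38634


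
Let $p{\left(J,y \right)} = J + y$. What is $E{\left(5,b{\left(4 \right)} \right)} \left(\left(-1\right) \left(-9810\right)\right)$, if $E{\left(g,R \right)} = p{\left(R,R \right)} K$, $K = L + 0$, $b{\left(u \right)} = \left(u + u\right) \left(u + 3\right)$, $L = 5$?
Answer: $5493600$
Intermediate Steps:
$b{\left(u \right)} = 2 u \left(3 + u\right)$
$K = 5$ ($K = 5 + 0 = 5$)
$E{\left(g,R \right)} = 10 R$ ($E{\left(g,R \right)} = \left(R + R\right) 5 = 2 R 5 = 10 R$)
$E{\left(5,b{\left(4 \right)} \right)} \left(\left(-1\right) \left(-9810\right)\right) = 10 \cdot 2 \cdot 4 \left(3 + 4\right) \left(\left(-1\right) \left(-9810\right)\right) = 10 \cdot 2 \cdot 4 \cdot 7 \cdot 9810 = 10 \cdot 56 \cdot 9810 = 560 \cdot 9810 = 5493600$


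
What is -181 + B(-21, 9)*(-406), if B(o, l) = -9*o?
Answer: -76915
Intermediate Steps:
-181 + B(-21, 9)*(-406) = -181 - 9*(-21)*(-406) = -181 + 189*(-406) = -181 - 76734 = -76915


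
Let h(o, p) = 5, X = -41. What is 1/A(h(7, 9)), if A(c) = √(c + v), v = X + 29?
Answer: -I*√7/7 ≈ -0.37796*I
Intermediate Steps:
v = -12 (v = -41 + 29 = -12)
A(c) = √(-12 + c) (A(c) = √(c - 12) = √(-12 + c))
1/A(h(7, 9)) = 1/(√(-12 + 5)) = 1/(√(-7)) = 1/(I*√7) = -I*√7/7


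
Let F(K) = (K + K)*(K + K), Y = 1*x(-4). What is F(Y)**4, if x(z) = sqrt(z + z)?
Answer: 1048576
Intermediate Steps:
x(z) = sqrt(2)*sqrt(z) (x(z) = sqrt(2*z) = sqrt(2)*sqrt(z))
Y = 2*I*sqrt(2) (Y = 1*(sqrt(2)*sqrt(-4)) = 1*(sqrt(2)*(2*I)) = 1*(2*I*sqrt(2)) = 2*I*sqrt(2) ≈ 2.8284*I)
F(K) = 4*K**2 (F(K) = (2*K)*(2*K) = 4*K**2)
F(Y)**4 = (4*(2*I*sqrt(2))**2)**4 = (4*(-8))**4 = (-32)**4 = 1048576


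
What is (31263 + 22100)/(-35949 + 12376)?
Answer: -53363/23573 ≈ -2.2637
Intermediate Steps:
(31263 + 22100)/(-35949 + 12376) = 53363/(-23573) = 53363*(-1/23573) = -53363/23573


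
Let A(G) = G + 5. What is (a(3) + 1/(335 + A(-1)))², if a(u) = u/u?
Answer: 115600/114921 ≈ 1.0059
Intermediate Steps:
A(G) = 5 + G
a(u) = 1
(a(3) + 1/(335 + A(-1)))² = (1 + 1/(335 + (5 - 1)))² = (1 + 1/(335 + 4))² = (1 + 1/339)² = (340/339)² = 115600/114921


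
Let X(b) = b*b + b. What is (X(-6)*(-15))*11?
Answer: -4950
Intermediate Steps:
X(b) = b + b² (X(b) = b² + b = b + b²)
(X(-6)*(-15))*11 = (-6*(1 - 6)*(-15))*11 = (-6*(-5)*(-15))*11 = (30*(-15))*11 = -450*11 = -4950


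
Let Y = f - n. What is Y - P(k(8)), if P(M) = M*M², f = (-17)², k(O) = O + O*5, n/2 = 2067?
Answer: -114437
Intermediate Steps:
n = 4134 (n = 2*2067 = 4134)
k(O) = 6*O (k(O) = O + 5*O = 6*O)
f = 289
P(M) = M³
Y = -3845 (Y = 289 - 1*4134 = 289 - 4134 = -3845)
Y - P(k(8)) = -3845 - (6*8)³ = -3845 - 1*48³ = -3845 - 1*110592 = -3845 - 110592 = -114437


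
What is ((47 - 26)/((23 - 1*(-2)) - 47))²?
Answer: 441/484 ≈ 0.91116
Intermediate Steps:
((47 - 26)/((23 - 1*(-2)) - 47))² = (21/((23 + 2) - 47))² = (21/(25 - 47))² = (21/(-22))² = (21*(-1/22))² = (-21/22)² = 441/484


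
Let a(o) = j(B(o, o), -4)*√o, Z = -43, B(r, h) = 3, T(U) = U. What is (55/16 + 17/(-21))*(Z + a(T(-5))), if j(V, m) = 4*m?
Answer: -37969/336 - 883*I*√5/21 ≈ -113.0 - 94.021*I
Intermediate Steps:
a(o) = -16*√o (a(o) = (4*(-4))*√o = -16*√o)
(55/16 + 17/(-21))*(Z + a(T(-5))) = (55/16 + 17/(-21))*(-43 - 16*I*√5) = (55*(1/16) + 17*(-1/21))*(-43 - 16*I*√5) = (55/16 - 17/21)*(-43 - 16*I*√5) = 883*(-43 - 16*I*√5)/336 = -37969/336 - 883*I*√5/21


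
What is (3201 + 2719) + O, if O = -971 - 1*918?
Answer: 4031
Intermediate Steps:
O = -1889 (O = -971 - 918 = -1889)
(3201 + 2719) + O = (3201 + 2719) - 1889 = 5920 - 1889 = 4031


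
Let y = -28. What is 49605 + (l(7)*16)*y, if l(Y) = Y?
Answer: 46469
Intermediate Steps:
49605 + (l(7)*16)*y = 49605 + (7*16)*(-28) = 49605 + 112*(-28) = 49605 - 3136 = 46469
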